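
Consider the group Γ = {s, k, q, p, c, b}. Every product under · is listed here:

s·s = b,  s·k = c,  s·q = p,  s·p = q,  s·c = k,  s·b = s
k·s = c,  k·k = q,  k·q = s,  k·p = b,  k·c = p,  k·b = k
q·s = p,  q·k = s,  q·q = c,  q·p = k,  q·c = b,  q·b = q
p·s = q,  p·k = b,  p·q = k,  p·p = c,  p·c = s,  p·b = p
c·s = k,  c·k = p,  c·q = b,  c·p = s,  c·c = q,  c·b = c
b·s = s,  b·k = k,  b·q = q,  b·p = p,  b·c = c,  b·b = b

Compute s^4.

b

s^1 = s
s^2 = s·s = b
s^3 = b·s = s
s^4 = s·s = b
(Structurally, Γ here is isomorphic to the cyclic group Z_6.)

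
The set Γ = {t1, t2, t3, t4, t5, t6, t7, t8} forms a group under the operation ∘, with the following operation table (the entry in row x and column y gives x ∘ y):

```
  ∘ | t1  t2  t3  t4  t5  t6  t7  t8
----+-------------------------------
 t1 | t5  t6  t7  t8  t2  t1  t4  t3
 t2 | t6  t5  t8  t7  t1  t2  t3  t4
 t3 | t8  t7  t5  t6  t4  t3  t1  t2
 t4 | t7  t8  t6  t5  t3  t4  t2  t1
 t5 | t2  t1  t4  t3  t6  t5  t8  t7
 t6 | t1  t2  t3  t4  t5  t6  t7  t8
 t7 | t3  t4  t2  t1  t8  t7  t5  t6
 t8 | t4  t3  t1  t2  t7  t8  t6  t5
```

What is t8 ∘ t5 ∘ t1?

t3

t8 ∘ t5 = t7
t7 ∘ t1 = t3
(Structurally, Γ here is isomorphic to the quaternion group Q_8.)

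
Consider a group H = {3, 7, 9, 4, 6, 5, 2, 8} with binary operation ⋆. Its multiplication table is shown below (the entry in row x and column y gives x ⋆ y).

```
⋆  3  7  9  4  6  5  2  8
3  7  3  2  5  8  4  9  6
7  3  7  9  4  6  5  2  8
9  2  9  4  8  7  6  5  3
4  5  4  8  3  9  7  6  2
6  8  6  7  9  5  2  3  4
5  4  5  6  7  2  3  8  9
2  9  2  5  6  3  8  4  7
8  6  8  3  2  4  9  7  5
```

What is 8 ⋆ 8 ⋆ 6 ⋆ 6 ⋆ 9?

8 ⋆ 8 = 5
5 ⋆ 6 = 2
2 ⋆ 6 = 3
3 ⋆ 9 = 2

2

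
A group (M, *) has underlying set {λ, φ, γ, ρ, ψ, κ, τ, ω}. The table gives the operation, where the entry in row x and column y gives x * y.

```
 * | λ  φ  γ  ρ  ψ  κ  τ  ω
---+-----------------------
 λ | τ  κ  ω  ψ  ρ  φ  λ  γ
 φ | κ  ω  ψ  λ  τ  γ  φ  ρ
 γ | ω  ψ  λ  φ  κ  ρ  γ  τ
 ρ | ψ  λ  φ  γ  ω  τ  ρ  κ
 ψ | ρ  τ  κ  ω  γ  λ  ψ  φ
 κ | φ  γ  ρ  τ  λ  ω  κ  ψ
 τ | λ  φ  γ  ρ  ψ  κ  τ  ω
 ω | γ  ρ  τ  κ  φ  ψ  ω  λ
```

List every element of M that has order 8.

Identity is τ. Compute the order of each non-identity element by repeated multiplication:
  λ: λ → τ  (order 2)
  φ: φ → ω → ρ → λ → κ → γ → ψ → τ  (order 8)
  γ: γ → λ → ω → τ  (order 4)
  ρ: ρ → γ → φ → λ → ψ → ω → κ → τ  (order 8)
  ψ: ψ → γ → κ → λ → ρ → ω → φ → τ  (order 8)
  κ: κ → ω → ψ → λ → φ → γ → ρ → τ  (order 8)
  ω: ω → λ → γ → τ  (order 4)
Elements of order 8: {κ, ρ, φ, ψ}.

{κ, ρ, φ, ψ}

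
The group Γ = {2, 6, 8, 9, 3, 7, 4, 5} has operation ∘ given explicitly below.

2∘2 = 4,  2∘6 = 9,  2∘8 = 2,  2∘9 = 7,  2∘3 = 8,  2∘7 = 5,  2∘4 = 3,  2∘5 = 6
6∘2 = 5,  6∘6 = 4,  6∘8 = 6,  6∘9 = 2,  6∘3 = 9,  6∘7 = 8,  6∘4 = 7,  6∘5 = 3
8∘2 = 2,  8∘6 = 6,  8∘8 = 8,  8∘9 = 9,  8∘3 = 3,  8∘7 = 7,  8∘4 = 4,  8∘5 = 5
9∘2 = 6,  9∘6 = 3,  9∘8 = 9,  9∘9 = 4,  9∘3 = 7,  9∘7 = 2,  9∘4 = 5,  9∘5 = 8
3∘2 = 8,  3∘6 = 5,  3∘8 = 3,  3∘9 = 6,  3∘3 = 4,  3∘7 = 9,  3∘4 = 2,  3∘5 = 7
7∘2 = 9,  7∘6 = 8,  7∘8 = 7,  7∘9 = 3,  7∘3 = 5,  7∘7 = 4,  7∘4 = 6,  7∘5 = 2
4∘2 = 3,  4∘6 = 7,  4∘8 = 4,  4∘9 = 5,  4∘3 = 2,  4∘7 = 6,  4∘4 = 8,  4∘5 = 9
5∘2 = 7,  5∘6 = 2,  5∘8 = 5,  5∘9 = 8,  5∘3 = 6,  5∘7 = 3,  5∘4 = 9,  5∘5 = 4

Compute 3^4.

3^1 = 3
3^2 = 3 ∘ 3 = 4
3^3 = 4 ∘ 3 = 2
3^4 = 2 ∘ 3 = 8

8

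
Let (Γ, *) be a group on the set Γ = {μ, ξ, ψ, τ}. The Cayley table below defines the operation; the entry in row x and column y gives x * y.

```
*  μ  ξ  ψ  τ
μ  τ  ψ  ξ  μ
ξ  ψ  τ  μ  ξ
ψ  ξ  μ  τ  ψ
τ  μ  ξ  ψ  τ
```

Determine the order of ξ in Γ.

The identity element is τ (its row matches the header).
ξ^1 = ξ
ξ^2 = ξ * ξ = τ
The first power of ξ equal to the identity is ξ^2, so ord(ξ) = 2.

2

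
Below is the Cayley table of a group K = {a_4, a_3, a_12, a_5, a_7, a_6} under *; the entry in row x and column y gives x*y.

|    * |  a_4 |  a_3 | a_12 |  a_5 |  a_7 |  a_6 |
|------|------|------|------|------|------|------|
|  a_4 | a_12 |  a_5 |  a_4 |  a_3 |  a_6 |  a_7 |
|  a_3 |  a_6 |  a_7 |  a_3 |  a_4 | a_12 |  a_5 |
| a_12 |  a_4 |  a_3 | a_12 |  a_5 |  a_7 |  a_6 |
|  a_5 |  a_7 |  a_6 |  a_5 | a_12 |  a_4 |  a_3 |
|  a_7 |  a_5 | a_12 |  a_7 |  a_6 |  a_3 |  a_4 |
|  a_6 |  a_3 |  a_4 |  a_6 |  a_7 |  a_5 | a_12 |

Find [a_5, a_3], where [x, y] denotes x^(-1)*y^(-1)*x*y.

a_7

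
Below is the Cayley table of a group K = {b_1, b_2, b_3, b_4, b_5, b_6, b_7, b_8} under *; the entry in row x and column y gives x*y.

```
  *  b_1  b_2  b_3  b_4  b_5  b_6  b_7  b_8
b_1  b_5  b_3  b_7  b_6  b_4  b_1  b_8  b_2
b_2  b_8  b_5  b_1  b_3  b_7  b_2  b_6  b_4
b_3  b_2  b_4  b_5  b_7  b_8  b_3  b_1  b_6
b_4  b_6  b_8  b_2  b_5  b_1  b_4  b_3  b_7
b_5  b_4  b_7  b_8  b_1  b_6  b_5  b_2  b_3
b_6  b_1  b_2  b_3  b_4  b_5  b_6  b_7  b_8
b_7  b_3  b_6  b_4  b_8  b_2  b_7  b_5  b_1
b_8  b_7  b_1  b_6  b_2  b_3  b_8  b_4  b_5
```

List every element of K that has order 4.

Identity is b_6. Compute the order of each non-identity element by repeated multiplication:
  b_1: b_1 → b_5 → b_4 → b_6  (order 4)
  b_2: b_2 → b_5 → b_7 → b_6  (order 4)
  b_3: b_3 → b_5 → b_8 → b_6  (order 4)
  b_4: b_4 → b_5 → b_1 → b_6  (order 4)
  b_5: b_5 → b_6  (order 2)
  b_7: b_7 → b_5 → b_2 → b_6  (order 4)
  b_8: b_8 → b_5 → b_3 → b_6  (order 4)
Elements of order 4: {b_1, b_2, b_3, b_4, b_7, b_8}.

{b_1, b_2, b_3, b_4, b_7, b_8}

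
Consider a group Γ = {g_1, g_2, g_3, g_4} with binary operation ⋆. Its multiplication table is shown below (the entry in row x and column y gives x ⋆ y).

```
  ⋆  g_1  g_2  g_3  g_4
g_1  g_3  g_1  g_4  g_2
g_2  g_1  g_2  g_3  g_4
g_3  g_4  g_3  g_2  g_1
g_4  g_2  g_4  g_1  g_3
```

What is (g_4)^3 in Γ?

g_4^1 = g_4
g_4^2 = g_4 ⋆ g_4 = g_3
g_4^3 = g_3 ⋆ g_4 = g_1

g_1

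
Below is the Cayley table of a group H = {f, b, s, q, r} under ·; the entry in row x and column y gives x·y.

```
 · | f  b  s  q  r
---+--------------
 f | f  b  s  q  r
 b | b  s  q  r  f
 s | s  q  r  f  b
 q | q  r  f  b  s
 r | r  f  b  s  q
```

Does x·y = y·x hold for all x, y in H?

Yes

Check whether the table is symmetric across its main diagonal.
Every entry (row x, col y) equals the entry (row y, col x), so H is abelian.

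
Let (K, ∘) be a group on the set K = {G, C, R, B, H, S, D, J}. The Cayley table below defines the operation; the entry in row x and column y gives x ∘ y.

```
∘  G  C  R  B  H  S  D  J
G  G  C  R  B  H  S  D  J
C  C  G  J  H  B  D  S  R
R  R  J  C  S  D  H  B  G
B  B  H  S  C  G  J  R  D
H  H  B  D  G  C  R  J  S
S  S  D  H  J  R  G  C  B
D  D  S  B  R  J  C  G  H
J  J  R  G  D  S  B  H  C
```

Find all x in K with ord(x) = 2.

{C, D, S}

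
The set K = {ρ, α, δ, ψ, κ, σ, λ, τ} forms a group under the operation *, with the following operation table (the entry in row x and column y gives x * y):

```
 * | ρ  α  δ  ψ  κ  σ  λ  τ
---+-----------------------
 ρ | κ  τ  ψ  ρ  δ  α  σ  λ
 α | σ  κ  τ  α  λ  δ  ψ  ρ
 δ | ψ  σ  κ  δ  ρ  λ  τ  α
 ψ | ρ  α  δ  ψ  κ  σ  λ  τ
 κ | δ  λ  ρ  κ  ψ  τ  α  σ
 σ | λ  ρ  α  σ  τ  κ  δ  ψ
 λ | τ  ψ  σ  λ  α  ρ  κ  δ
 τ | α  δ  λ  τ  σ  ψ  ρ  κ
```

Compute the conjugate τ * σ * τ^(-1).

σ

The identity is ψ. In row τ, the entry ψ sits in column σ, so τ^(-1) = σ.
τ * σ = ψ
ψ * σ = σ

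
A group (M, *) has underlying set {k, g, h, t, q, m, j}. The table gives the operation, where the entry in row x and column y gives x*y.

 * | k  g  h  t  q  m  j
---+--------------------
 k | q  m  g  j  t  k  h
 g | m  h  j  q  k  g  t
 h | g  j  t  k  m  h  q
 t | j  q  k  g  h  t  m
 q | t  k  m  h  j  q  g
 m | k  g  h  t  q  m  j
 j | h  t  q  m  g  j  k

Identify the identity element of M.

m

The identity e satisfies e*x = x for all x, so its row in the table reproduces the column headers.
Row m reads: k, g, h, t, q, m, j — exactly the header order. So m is the identity.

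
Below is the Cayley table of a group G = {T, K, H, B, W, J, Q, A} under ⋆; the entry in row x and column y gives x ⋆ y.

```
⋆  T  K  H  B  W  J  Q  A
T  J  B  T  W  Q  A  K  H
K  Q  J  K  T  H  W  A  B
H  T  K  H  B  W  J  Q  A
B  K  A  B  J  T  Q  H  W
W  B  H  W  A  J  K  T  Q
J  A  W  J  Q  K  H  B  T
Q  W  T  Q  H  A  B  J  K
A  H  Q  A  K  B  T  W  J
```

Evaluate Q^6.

J

Q^1 = Q
Q^2 = Q ⋆ Q = J
Q^3 = J ⋆ Q = B
Q^4 = B ⋆ Q = H
Q^5 = H ⋆ Q = Q
Q^6 = Q ⋆ Q = J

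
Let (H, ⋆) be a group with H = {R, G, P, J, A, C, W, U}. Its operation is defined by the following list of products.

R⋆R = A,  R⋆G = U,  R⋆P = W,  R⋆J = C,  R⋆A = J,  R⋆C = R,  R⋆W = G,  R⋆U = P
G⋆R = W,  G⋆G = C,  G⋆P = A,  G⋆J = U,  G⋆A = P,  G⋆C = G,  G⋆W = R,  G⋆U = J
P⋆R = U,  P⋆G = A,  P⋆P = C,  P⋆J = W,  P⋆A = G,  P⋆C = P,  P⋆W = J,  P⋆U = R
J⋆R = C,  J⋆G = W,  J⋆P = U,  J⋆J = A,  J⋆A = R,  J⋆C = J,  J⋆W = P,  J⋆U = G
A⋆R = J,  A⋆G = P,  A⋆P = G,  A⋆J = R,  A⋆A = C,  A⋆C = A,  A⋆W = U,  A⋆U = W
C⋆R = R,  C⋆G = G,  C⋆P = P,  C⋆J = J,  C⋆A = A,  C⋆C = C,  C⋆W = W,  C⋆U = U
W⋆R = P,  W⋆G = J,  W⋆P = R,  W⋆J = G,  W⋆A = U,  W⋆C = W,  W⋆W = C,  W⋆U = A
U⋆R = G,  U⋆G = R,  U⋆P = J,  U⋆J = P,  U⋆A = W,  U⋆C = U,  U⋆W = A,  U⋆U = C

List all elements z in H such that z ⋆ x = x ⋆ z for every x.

{A, C}

An element z is central iff its row equals its column in the table.
For J: J ⋆ P = U ≠ W = P ⋆ J, so J ∉ Z.
Checking each element this way leaves Z(H) = {A, C}.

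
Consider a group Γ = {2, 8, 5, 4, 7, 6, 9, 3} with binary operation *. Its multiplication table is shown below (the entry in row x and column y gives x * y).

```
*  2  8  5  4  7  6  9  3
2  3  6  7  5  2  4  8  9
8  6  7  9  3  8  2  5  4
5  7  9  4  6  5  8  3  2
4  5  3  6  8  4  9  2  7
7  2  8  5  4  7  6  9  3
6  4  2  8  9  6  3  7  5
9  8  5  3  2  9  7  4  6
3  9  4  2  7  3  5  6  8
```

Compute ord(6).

The identity element is 7 (its row matches the header).
6^1 = 6
6^2 = 6 * 6 = 3
6^3 = 3 * 6 = 5
6^4 = 5 * 6 = 8
6^5 = 8 * 6 = 2
6^6 = 2 * 6 = 4
6^7 = 4 * 6 = 9
6^8 = 9 * 6 = 7
The first power of 6 equal to the identity is 6^8, so ord(6) = 8.
(Structurally, Γ here is isomorphic to the cyclic group Z_8.)

8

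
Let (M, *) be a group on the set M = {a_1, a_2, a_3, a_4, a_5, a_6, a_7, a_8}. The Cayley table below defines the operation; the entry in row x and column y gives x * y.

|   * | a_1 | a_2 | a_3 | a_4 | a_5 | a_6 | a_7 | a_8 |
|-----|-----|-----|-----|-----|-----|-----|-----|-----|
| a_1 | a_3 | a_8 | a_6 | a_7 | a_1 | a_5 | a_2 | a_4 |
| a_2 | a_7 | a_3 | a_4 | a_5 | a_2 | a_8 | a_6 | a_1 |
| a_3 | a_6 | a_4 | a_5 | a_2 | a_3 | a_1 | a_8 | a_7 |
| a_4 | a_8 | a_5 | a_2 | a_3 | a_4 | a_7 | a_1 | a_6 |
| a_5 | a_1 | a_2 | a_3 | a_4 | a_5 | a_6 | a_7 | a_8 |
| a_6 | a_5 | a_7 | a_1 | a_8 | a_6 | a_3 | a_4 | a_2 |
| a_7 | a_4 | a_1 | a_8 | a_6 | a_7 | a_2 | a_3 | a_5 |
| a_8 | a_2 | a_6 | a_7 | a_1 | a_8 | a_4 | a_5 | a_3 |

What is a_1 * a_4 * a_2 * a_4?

a_7

a_1 * a_4 = a_7
a_7 * a_2 = a_1
a_1 * a_4 = a_7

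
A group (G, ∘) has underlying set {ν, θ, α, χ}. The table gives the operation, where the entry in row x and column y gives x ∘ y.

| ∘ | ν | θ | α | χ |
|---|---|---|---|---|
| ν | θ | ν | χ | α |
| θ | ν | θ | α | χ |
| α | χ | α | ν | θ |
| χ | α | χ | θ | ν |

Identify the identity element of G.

The identity e satisfies e ∘ x = x for all x, so its row in the table reproduces the column headers.
Row θ reads: ν, θ, α, χ — exactly the header order. So θ is the identity.

θ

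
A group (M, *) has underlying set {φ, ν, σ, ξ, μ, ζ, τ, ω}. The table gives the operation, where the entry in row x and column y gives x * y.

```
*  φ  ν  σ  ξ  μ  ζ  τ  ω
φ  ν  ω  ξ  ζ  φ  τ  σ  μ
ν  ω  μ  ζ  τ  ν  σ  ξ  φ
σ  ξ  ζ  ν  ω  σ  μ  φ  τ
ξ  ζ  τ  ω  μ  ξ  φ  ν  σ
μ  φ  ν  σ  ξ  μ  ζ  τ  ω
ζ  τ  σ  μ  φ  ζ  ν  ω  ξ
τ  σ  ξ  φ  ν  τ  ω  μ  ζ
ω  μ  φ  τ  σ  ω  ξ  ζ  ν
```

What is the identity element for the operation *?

The identity e satisfies e * x = x for all x, so its row in the table reproduces the column headers.
Row μ reads: φ, ν, σ, ξ, μ, ζ, τ, ω — exactly the header order. So μ is the identity.

μ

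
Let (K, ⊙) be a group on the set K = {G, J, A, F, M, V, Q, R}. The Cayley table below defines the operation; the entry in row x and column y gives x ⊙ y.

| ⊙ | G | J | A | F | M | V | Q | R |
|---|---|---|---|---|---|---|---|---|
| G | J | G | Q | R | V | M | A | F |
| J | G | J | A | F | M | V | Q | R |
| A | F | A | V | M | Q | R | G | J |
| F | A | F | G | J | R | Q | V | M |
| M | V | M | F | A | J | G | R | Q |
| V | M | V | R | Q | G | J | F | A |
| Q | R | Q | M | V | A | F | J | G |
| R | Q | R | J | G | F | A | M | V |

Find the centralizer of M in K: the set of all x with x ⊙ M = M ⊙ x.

{G, J, M, V}

Compare row M with column M entry by entry.
G ⊙ M = V = M ⊙ G, so G commutes with M.
Q ⊙ M = A but M ⊙ Q = R, so Q does not.
Collecting the elements that commute with M: C(M) = {G, J, M, V}.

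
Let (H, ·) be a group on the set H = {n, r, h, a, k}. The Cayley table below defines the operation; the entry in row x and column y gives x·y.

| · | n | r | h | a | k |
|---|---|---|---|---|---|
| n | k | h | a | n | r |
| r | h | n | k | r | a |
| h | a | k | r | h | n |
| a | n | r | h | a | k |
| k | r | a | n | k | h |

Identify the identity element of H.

The identity e satisfies e·x = x for all x, so its row in the table reproduces the column headers.
Row a reads: n, r, h, a, k — exactly the header order. So a is the identity.

a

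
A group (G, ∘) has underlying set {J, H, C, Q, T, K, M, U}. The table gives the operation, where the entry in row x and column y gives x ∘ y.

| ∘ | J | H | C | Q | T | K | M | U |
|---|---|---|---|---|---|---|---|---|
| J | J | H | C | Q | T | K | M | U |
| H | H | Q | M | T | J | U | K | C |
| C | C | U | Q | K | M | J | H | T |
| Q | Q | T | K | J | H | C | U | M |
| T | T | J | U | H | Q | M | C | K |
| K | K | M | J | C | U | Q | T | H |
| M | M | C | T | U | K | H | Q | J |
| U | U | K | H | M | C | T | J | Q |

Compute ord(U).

4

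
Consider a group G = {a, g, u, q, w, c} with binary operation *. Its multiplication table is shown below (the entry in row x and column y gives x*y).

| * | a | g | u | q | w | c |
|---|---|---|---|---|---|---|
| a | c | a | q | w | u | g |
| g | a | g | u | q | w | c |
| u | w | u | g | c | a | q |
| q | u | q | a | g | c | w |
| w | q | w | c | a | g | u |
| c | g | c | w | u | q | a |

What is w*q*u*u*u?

q

w*q = a
a*u = q
q*u = a
a*u = q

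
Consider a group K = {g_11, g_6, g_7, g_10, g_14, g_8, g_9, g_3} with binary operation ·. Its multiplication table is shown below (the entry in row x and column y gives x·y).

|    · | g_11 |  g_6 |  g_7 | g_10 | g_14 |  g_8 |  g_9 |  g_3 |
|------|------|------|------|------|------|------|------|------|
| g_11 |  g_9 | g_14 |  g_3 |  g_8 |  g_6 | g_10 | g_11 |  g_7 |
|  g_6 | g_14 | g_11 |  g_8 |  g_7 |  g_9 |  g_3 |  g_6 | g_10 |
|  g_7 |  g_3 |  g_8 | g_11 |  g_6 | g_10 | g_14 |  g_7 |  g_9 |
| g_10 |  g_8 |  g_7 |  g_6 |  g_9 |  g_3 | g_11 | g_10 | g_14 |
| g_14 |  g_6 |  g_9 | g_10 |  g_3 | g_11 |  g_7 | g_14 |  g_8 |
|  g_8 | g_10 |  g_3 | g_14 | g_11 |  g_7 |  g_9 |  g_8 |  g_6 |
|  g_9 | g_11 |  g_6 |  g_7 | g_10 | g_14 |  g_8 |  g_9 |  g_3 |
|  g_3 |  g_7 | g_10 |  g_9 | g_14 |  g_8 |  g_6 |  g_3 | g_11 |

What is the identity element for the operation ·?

g_9

The identity e satisfies e·x = x for all x, so its row in the table reproduces the column headers.
Row g_9 reads: g_11, g_6, g_7, g_10, g_14, g_8, g_9, g_3 — exactly the header order. So g_9 is the identity.
(Structurally, K here is isomorphic to Z_2 x Z_4.)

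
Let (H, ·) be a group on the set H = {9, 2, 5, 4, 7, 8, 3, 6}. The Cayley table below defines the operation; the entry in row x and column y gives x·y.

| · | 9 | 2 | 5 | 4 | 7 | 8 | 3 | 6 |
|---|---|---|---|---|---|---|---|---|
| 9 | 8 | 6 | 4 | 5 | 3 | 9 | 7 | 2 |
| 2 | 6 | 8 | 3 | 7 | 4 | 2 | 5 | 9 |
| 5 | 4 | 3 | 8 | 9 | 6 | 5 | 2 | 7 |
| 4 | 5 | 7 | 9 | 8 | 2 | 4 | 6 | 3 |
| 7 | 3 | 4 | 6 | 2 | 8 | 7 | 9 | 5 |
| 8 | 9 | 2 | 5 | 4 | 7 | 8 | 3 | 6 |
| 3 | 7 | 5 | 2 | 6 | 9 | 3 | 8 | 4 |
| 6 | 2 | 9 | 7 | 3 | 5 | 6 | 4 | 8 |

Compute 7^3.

7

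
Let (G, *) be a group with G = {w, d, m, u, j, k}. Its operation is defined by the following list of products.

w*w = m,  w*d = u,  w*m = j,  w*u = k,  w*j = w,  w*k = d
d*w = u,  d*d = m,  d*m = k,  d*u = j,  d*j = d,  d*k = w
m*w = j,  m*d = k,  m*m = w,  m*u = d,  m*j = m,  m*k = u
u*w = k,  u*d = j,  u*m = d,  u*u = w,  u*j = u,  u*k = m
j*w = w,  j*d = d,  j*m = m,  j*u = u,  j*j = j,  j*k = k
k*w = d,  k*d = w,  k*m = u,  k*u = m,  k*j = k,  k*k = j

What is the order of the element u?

6

The identity element is j (its row matches the header).
u^1 = u
u^2 = u * u = w
u^3 = w * u = k
u^4 = k * u = m
u^5 = m * u = d
u^6 = d * u = j
The first power of u equal to the identity is u^6, so ord(u) = 6.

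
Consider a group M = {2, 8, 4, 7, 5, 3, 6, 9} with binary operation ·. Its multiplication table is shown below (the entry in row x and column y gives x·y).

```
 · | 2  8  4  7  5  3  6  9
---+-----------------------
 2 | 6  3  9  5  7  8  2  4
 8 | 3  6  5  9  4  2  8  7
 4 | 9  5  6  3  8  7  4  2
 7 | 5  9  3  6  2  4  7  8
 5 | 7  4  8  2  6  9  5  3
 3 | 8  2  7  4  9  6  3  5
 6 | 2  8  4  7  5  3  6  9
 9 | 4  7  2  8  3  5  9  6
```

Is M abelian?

Check whether the table is symmetric across its main diagonal.
Every entry (row x, col y) equals the entry (row y, col x), so M is abelian.

Yes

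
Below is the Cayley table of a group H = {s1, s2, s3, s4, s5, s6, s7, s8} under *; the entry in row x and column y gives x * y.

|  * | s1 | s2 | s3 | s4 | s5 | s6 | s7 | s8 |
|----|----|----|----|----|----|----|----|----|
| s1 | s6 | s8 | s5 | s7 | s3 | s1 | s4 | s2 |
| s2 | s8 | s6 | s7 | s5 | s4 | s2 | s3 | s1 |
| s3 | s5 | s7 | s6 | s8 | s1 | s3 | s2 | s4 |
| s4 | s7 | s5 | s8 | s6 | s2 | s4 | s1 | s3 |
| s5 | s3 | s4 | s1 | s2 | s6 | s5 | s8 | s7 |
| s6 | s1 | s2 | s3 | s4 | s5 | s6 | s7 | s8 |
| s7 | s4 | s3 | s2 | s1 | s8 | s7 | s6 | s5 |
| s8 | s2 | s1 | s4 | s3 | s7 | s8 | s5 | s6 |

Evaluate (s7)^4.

s7^1 = s7
s7^2 = s7 * s7 = s6
s7^3 = s6 * s7 = s7
s7^4 = s7 * s7 = s6
(Structurally, H here is isomorphic to the elementary abelian group (Z_2)^3.)

s6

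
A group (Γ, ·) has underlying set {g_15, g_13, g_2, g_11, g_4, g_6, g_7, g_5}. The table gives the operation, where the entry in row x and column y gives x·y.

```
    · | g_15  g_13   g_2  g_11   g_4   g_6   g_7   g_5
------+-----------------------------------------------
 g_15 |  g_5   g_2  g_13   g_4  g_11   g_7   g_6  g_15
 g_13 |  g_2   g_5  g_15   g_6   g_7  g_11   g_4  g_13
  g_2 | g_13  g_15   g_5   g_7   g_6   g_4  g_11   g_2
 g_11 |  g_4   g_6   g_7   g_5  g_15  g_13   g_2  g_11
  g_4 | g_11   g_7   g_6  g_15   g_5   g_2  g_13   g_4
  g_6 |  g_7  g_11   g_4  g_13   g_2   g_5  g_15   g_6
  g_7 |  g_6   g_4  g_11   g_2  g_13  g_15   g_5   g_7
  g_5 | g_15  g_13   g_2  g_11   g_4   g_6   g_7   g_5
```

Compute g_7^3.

g_7^1 = g_7
g_7^2 = g_7·g_7 = g_5
g_7^3 = g_5·g_7 = g_7
(Structurally, Γ here is isomorphic to the elementary abelian group (Z_2)^3.)

g_7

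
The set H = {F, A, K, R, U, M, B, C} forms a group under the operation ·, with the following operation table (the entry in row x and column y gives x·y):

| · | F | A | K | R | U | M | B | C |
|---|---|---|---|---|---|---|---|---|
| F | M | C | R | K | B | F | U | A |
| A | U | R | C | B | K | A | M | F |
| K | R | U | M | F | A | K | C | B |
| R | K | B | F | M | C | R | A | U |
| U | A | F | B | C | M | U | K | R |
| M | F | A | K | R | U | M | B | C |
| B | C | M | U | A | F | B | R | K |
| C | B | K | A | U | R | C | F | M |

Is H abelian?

A·K = C but K·A = U.
Since A and K do not commute, H is not abelian.

No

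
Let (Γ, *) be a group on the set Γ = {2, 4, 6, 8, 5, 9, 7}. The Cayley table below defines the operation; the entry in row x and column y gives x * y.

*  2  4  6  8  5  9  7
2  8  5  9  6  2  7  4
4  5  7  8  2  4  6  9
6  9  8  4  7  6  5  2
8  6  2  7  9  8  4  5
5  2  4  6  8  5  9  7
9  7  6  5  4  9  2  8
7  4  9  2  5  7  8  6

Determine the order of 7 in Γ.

7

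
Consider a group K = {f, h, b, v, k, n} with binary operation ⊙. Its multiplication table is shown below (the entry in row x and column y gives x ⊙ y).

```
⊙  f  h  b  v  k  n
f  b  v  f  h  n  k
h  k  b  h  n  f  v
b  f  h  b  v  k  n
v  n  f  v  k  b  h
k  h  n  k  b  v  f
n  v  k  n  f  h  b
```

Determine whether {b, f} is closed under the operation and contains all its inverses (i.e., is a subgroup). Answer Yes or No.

{b, f} contains the identity b.
Checking products: every product of two elements of {b, f} (read from the table) lies in {b, f}, so the set is closed.
In a finite group, a nonempty closed subset is a subgroup. So {b, f} ≤ K.

Yes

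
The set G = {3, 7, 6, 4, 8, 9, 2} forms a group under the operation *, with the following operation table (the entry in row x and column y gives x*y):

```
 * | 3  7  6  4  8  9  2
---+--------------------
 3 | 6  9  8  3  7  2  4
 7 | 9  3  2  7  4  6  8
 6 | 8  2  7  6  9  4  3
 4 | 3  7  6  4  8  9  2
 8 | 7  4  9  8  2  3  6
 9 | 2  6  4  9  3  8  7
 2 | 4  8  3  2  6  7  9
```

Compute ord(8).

7

The identity element is 4 (its row matches the header).
8^1 = 8
8^2 = 8*8 = 2
8^3 = 2*8 = 6
8^4 = 6*8 = 9
8^5 = 9*8 = 3
8^6 = 3*8 = 7
8^7 = 7*8 = 4
The first power of 8 equal to the identity is 8^7, so ord(8) = 7.
(Structurally, G here is isomorphic to the cyclic group Z_7.)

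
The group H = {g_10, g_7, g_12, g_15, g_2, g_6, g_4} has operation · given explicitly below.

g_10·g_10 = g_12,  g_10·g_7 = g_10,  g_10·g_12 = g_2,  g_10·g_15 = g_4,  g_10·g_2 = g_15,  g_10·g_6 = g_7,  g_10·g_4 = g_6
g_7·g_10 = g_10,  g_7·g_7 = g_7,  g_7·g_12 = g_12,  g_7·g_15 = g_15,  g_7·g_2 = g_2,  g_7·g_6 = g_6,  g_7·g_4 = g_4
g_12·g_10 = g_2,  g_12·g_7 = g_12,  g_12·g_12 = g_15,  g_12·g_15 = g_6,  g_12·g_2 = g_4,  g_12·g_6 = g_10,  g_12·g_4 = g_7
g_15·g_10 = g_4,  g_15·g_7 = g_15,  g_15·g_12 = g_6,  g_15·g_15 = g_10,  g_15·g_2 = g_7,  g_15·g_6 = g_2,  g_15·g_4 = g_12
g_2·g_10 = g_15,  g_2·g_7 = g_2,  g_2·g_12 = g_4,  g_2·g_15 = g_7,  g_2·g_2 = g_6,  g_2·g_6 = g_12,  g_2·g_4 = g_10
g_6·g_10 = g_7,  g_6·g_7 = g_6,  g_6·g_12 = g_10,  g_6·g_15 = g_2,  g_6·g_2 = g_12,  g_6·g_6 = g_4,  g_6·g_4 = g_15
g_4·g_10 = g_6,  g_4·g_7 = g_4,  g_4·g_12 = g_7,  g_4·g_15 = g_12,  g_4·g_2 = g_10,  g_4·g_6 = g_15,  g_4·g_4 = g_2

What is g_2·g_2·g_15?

g_2·g_2 = g_6
g_6·g_15 = g_2

g_2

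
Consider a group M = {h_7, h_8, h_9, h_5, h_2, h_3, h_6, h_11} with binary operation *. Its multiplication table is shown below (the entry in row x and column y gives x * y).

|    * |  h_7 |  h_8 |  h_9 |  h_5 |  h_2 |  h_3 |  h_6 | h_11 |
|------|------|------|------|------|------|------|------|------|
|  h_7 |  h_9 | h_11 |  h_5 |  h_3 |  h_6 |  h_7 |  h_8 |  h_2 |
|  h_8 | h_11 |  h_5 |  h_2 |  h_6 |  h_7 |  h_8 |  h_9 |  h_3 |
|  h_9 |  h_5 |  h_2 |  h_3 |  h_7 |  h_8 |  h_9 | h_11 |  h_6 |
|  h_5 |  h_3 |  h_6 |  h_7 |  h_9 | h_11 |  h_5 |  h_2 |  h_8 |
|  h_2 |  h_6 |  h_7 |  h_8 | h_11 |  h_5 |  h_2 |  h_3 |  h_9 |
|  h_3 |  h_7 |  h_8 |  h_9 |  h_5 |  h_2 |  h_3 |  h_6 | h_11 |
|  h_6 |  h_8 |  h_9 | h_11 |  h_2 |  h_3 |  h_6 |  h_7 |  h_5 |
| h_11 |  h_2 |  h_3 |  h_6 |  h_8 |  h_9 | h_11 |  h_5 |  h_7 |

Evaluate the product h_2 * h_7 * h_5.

h_2 * h_7 = h_6
h_6 * h_5 = h_2

h_2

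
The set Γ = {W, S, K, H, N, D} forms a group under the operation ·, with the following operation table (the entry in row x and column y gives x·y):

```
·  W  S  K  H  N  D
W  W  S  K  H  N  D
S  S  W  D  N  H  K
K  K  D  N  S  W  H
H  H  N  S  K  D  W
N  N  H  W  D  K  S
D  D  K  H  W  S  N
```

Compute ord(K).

The identity element is W (its row matches the header).
K^1 = K
K^2 = K·K = N
K^3 = N·K = W
The first power of K equal to the identity is K^3, so ord(K) = 3.

3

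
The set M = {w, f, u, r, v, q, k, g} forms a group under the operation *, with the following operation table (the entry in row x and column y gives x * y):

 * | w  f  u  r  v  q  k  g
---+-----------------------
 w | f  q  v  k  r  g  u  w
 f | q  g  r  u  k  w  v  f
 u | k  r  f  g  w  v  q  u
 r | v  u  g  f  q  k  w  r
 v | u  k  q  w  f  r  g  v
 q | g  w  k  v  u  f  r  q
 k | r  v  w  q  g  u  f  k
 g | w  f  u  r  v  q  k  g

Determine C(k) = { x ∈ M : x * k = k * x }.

Compare row k with column k entry by entry.
v * k = g = k * v, so v commutes with k.
q * k = r but k * q = u, so q does not.
Collecting the elements that commute with k: C(k) = {f, g, k, v}.

{f, g, k, v}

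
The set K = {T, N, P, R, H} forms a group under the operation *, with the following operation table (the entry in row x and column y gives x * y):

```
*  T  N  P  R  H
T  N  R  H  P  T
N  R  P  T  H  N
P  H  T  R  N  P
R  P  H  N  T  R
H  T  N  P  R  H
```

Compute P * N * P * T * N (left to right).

R

P * N = T
T * P = H
H * T = T
T * N = R
(Structurally, K here is isomorphic to the cyclic group Z_5.)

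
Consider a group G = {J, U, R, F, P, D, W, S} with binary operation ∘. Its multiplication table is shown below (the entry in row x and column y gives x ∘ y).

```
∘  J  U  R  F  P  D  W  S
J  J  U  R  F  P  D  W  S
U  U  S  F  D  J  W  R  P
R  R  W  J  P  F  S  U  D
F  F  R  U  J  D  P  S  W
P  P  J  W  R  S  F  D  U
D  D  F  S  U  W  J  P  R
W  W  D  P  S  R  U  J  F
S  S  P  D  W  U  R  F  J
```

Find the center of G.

An element z is central iff its row equals its column in the table.
For P: P ∘ R = W ≠ F = R ∘ P, so P ∉ Z.
Checking each element this way leaves Z(G) = {J, S}.
(Structurally, G here is isomorphic to the dihedral group D_4.)

{J, S}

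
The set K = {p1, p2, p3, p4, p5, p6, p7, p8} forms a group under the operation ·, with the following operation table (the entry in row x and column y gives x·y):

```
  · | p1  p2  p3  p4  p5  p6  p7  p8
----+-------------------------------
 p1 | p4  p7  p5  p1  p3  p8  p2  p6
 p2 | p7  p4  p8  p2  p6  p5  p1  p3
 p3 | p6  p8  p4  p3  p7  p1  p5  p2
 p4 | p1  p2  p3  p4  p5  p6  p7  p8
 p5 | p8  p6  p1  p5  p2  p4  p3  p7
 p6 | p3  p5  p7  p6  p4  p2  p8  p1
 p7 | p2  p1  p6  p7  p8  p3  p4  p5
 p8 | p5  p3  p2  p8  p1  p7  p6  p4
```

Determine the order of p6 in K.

4

The identity element is p4 (its row matches the header).
p6^1 = p6
p6^2 = p6·p6 = p2
p6^3 = p2·p6 = p5
p6^4 = p5·p6 = p4
The first power of p6 equal to the identity is p6^4, so ord(p6) = 4.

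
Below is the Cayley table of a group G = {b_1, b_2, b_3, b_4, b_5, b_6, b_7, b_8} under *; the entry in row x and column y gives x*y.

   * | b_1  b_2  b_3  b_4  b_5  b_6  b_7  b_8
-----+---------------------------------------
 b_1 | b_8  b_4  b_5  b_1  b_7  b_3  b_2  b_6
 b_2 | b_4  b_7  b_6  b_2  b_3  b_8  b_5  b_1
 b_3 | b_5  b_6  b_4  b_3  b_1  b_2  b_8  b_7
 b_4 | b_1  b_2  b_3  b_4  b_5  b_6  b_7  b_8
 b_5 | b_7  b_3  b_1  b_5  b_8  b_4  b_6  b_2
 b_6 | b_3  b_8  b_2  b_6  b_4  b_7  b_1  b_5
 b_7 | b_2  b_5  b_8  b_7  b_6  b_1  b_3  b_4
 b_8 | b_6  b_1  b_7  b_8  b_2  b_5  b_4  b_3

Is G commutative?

Yes

Check whether the table is symmetric across its main diagonal.
Every entry (row x, col y) equals the entry (row y, col x), so G is abelian.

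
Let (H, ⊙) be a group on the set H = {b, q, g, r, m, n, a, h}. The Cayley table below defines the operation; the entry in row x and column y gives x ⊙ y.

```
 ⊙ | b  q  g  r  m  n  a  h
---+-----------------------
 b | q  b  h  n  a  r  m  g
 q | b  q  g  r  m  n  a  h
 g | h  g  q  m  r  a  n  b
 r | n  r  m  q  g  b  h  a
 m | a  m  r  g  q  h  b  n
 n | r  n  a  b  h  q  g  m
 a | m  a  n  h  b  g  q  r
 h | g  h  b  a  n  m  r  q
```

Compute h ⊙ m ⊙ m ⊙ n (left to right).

h ⊙ m = n
n ⊙ m = h
h ⊙ n = m

m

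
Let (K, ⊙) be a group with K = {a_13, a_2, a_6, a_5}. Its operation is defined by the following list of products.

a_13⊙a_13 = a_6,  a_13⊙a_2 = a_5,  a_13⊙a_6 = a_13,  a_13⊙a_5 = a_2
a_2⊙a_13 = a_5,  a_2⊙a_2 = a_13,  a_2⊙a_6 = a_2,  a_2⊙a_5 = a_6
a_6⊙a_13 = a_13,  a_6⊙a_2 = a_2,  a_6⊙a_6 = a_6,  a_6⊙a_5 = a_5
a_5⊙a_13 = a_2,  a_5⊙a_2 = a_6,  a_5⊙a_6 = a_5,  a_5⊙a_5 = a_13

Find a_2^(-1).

a_5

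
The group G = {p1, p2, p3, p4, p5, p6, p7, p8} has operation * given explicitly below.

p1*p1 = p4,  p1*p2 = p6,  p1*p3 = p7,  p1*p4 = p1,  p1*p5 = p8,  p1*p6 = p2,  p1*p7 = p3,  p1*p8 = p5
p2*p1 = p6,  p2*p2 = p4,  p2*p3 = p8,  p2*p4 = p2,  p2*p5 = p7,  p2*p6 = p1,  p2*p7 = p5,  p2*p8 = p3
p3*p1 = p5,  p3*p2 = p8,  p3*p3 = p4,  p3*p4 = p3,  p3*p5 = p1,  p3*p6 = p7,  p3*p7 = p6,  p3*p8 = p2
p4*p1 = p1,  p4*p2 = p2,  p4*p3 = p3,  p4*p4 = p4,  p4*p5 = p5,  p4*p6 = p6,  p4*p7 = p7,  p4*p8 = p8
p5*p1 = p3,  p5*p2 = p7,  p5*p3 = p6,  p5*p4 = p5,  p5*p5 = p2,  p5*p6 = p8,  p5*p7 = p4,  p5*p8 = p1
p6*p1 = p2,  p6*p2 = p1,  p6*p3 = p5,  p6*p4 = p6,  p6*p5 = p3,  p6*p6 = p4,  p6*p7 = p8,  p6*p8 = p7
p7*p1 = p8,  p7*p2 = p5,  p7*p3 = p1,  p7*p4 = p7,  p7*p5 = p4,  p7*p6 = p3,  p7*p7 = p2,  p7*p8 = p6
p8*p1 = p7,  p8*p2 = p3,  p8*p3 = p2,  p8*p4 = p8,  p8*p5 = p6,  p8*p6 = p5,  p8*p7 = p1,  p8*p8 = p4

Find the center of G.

An element z is central iff its row equals its column in the table.
For p1: p1 * p7 = p3 ≠ p8 = p7 * p1, so p1 ∉ Z.
Checking each element this way leaves Z(G) = {p2, p4}.

{p2, p4}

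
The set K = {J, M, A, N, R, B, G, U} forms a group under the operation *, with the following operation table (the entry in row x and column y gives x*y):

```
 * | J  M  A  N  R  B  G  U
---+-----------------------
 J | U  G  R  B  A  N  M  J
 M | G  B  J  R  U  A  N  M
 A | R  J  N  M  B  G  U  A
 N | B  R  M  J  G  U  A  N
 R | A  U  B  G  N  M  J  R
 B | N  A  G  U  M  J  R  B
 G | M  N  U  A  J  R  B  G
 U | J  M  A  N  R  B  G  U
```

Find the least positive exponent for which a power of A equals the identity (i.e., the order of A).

The identity element is U (its row matches the header).
A^1 = A
A^2 = A*A = N
A^3 = N*A = M
A^4 = M*A = J
A^5 = J*A = R
A^6 = R*A = B
A^7 = B*A = G
A^8 = G*A = U
The first power of A equal to the identity is A^8, so ord(A) = 8.

8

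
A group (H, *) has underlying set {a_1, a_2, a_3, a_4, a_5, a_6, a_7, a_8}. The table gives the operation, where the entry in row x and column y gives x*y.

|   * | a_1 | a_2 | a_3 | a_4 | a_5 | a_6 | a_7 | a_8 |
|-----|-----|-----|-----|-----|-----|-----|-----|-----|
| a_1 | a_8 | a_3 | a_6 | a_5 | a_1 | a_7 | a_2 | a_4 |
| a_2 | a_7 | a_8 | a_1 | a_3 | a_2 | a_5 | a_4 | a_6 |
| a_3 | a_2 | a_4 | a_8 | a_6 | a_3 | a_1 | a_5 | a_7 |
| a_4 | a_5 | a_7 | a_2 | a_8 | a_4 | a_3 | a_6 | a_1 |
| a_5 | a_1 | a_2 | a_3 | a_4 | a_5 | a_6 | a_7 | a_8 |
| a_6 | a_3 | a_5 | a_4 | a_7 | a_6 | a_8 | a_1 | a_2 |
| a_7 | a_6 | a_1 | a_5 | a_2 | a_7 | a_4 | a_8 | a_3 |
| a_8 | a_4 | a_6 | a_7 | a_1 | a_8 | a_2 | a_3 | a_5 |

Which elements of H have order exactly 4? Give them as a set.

{a_1, a_2, a_3, a_4, a_6, a_7}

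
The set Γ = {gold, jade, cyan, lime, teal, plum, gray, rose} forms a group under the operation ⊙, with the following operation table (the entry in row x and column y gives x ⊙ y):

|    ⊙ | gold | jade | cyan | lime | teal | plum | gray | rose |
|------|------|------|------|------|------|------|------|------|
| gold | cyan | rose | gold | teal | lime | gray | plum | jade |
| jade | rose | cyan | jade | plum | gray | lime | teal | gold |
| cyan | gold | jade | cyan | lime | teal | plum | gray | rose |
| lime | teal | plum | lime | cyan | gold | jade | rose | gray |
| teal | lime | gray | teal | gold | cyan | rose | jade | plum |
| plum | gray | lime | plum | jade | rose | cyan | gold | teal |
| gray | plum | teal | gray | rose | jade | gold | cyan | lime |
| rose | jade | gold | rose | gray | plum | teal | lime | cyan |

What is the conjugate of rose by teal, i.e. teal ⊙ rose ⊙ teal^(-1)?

rose

The identity is cyan. In row teal, the entry cyan sits in column teal, so teal^(-1) = teal.
teal ⊙ rose = plum
plum ⊙ teal = rose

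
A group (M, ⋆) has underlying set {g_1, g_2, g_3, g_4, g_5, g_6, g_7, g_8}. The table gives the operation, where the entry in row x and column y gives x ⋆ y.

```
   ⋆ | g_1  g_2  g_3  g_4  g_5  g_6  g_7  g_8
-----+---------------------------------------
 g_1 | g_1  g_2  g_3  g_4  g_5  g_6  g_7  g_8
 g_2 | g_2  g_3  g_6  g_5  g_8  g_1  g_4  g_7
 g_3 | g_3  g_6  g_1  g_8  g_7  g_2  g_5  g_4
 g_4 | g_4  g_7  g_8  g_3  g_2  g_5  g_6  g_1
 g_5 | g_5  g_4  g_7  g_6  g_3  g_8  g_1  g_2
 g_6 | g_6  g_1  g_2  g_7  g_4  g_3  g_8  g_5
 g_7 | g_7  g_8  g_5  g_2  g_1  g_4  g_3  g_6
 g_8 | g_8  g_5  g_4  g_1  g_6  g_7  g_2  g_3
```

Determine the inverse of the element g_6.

First locate the identity: row g_1 matches the header, so g_1 is the identity.
Scan row g_6 for g_1: g_6 ⋆ g_2 = g_1. Hence g_6^(-1) = g_2.
(Structurally, M here is isomorphic to the quaternion group Q_8.)

g_2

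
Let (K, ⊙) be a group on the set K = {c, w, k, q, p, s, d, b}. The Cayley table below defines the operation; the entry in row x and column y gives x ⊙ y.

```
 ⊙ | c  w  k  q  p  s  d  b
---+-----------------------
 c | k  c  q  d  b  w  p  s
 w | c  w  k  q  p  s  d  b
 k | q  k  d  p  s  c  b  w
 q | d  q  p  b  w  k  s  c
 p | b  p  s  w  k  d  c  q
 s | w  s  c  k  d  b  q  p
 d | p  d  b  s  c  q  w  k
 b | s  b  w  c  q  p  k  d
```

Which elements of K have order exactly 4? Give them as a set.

Identity is w. Compute the order of each non-identity element by repeated multiplication:
  c: c → k → q → d → p → b → s → w  (order 8)
  k: k → d → b → w  (order 4)
  q: q → b → c → d → s → k → p → w  (order 8)
  p: p → k → s → d → c → b → q → w  (order 8)
  s: s → b → p → d → q → k → c → w  (order 8)
  d: d → w  (order 2)
  b: b → d → k → w  (order 4)
Elements of order 4: {b, k}.

{b, k}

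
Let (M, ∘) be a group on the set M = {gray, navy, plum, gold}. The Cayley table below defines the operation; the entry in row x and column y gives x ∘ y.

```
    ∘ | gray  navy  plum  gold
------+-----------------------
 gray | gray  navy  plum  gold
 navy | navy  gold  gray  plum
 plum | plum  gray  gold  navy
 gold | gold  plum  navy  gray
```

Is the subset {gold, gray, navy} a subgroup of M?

gold ∘ navy = plum, which is not in {gold, gray, navy}.
The subset is not closed under ∘, so it is not a subgroup.

No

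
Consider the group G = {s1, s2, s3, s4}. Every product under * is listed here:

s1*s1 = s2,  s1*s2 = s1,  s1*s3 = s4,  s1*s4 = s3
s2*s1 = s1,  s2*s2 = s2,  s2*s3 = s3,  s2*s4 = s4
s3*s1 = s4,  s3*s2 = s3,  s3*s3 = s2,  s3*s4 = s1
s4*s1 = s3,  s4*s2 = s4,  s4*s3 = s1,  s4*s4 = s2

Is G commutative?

Check whether the table is symmetric across its main diagonal.
Every entry (row x, col y) equals the entry (row y, col x), so G is abelian.

Yes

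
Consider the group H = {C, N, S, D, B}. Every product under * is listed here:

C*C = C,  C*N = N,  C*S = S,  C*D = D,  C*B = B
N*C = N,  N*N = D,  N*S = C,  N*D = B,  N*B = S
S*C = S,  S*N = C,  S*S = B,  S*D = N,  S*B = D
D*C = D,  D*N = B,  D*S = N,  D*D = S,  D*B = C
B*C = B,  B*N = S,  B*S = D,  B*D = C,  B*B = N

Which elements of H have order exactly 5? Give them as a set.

Identity is C. Compute the order of each non-identity element by repeated multiplication:
  N: N → D → B → S → C  (order 5)
  S: S → B → D → N → C  (order 5)
  D: D → S → N → B → C  (order 5)
  B: B → N → S → D → C  (order 5)
Elements of order 5: {B, D, N, S}.

{B, D, N, S}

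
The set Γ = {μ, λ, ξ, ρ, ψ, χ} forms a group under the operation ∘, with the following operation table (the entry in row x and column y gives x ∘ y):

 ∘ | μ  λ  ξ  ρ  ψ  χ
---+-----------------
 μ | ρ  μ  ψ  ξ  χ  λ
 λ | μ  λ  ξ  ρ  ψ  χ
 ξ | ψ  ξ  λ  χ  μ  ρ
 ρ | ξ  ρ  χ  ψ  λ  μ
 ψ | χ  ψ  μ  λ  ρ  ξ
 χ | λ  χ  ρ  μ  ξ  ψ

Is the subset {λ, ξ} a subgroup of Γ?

{λ, ξ} contains the identity λ.
Checking products: every product of two elements of {λ, ξ} (read from the table) lies in {λ, ξ}, so the set is closed.
In a finite group, a nonempty closed subset is a subgroup. So {λ, ξ} ≤ Γ.

Yes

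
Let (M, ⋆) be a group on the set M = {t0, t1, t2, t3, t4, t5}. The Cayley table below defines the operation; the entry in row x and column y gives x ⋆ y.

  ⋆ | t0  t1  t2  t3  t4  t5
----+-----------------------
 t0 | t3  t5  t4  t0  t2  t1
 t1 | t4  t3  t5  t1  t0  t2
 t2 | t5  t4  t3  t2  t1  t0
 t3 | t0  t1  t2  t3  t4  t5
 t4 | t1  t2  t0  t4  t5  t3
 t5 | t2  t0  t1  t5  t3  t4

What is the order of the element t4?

3

The identity element is t3 (its row matches the header).
t4^1 = t4
t4^2 = t4 ⋆ t4 = t5
t4^3 = t5 ⋆ t4 = t3
The first power of t4 equal to the identity is t4^3, so ord(t4) = 3.
(Structurally, M here is isomorphic to the symmetric group S_3.)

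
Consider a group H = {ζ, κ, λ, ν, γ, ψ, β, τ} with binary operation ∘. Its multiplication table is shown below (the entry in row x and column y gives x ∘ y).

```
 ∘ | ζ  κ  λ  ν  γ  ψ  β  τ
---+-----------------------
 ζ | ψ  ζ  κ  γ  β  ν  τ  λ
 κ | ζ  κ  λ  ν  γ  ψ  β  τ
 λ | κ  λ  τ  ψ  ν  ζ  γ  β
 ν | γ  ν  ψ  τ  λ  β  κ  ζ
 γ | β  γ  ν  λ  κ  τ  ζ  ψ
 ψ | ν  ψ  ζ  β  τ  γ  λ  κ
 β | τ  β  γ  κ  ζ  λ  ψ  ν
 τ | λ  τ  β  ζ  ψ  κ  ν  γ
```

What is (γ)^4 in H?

γ^1 = γ
γ^2 = γ ∘ γ = κ
γ^3 = κ ∘ γ = γ
γ^4 = γ ∘ γ = κ
(Structurally, H here is isomorphic to the cyclic group Z_8.)

κ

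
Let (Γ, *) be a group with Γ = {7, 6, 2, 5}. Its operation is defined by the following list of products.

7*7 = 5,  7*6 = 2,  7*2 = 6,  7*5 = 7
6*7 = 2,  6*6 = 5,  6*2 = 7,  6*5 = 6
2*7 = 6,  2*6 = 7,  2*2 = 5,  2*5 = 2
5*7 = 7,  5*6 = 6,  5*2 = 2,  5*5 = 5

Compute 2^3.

2

2^1 = 2
2^2 = 2 * 2 = 5
2^3 = 5 * 2 = 2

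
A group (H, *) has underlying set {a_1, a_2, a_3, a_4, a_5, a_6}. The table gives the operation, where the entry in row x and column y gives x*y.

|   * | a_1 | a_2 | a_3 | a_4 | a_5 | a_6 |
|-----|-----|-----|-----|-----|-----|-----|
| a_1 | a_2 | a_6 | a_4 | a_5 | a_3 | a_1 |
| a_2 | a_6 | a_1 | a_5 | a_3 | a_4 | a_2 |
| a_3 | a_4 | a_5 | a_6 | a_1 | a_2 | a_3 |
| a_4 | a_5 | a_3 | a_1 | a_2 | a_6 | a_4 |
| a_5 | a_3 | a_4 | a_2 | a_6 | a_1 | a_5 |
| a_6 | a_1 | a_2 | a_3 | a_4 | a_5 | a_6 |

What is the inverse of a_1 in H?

a_2

First locate the identity: row a_6 matches the header, so a_6 is the identity.
Scan row a_1 for a_6: a_1*a_2 = a_6. Hence a_1^(-1) = a_2.
(Structurally, H here is isomorphic to the cyclic group Z_6.)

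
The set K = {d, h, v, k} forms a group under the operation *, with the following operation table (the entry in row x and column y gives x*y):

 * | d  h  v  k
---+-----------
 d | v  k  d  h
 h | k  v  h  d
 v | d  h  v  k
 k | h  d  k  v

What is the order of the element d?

2

The identity element is v (its row matches the header).
d^1 = d
d^2 = d*d = v
The first power of d equal to the identity is d^2, so ord(d) = 2.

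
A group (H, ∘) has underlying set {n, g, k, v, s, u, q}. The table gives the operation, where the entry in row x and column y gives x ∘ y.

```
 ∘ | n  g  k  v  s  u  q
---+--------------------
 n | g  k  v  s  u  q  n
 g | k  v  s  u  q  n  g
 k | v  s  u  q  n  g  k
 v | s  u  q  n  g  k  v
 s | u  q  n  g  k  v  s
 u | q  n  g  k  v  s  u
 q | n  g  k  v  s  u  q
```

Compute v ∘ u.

Read row v, column u: v ∘ u = k.

k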